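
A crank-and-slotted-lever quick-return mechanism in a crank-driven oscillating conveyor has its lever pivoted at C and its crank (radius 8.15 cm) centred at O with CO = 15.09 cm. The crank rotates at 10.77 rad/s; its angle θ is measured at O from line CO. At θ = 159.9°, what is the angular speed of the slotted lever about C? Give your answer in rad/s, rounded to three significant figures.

8.37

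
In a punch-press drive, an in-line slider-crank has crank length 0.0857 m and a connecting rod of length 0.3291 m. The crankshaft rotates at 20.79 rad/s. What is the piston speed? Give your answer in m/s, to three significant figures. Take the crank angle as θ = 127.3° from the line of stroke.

ω = 20.79 rad/s
For an in-line slider-crank, x = r cosθ + √(L² − r² sin²θ), so v = −rω sinθ·[1 + r cosθ/√(L² − r² sin²θ)].
With r = 0.0857 m, L = 0.3291 m, θ = 127.3°: √(L² − r² sin²θ) = 0.32196 m.
v = −0.0857·20.79·0.79547·[1 + 0.0857·-0.60599/0.32196] = -1.1887 m/s.
|v| = 1.1887 m/s.

1.19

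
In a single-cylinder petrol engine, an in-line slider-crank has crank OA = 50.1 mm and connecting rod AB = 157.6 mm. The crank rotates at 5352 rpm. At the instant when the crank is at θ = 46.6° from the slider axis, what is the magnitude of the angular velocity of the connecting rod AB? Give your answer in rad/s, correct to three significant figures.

ω = 560.5 rad/s (converted from 5352 rpm).
The rod makes angle φ with the slider axis where L sinφ = r sinθ; differentiating, L cosφ·φ̇ = r ω cosθ.
L cosφ = √(L² − r² sin²θ) = 0.15334 m.
|ω_rod| = r ω |cosθ| / √(L² − r² sin²θ) = 0.0501·560.5·0.68709/0.15334 = 125.82 rad/s.

126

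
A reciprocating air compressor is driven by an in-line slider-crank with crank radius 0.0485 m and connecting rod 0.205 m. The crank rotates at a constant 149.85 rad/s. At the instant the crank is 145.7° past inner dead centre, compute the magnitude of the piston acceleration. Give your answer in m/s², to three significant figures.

ω = 149.8 rad/s
x(θ) = r cosθ + √(L² − r² sin²θ); with ω constant, a = ω²·d²x/dθ².
d²x/dθ² = −r cosθ − r²(cos2θ)/√u − r⁴ sin²2θ/(4u^{3/2}),  u = L² − r² sin²θ = 0.041278 m².
Substituting r = 0.0485 m, L = 0.205 m, θ = 145.7°: d²x/dθ² = +0.035698 m.
a = ω²·d²x/dθ² = (149.8)²·(+0.035698) = +801.61 m/s²;  |a| = 801.61 m/s².

802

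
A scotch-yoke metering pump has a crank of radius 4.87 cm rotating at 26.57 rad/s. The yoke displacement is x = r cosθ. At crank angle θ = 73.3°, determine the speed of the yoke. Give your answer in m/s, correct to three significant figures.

1.24

ω = 26.57 rad/s
x = r cosθ ⇒ ẋ = −rω sinθ.
|v| = rω|sinθ| = 0.0487·26.57·|sin 73.3°| = 1.2394 m/s.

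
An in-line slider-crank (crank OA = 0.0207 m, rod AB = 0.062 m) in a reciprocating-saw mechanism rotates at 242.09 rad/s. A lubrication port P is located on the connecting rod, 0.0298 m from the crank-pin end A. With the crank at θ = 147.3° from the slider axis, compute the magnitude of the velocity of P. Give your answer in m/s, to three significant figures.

3.20

ω = 242.1 rad/s.  Crank-pin speed |V_A| = rω = 5.0113 m/s, perpendicular to OA.
Rod angle: sinφ = −(r/L) sinθ ⇒ φ = -10.391°; ω_rod = −rω cosθ/√(L²−r²sin²θ) = +69.151 rad/s.
V_P = V_A + ω_rod × AP, with AP = 0.0298 m along the rod.
Components: V_Px = −rω sinθ − a·ω_rod·sinφ = -2.3356 m/s;  V_Py = rω cosθ + a·ω_rod·cosφ = -2.1901 m/s.
|V_P| = √(V_Px² + V_Py²) = 3.2018 m/s.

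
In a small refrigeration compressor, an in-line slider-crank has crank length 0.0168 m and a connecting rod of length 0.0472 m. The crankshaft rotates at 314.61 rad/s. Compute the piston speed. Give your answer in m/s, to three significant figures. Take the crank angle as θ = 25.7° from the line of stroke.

ω = 314.6 rad/s
For an in-line slider-crank, x = r cosθ + √(L² − r² sin²θ), so v = −rω sinθ·[1 + r cosθ/√(L² − r² sin²θ)].
With r = 0.0168 m, L = 0.0472 m, θ = 25.7°: √(L² − r² sin²θ) = 0.046634 m.
v = −0.0168·314.6·0.43366·[1 + 0.0168·0.90108/0.046634] = -3.0361 m/s.
|v| = 3.0361 m/s.

3.04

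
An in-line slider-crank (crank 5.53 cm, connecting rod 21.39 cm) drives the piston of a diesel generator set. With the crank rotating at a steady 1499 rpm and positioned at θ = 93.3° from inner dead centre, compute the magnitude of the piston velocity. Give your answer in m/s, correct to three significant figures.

ω = 2π·1499/60 = 157 rad/s
For an in-line slider-crank, x = r cosθ + √(L² − r² sin²θ), so v = −rω sinθ·[1 + r cosθ/√(L² − r² sin²θ)].
With r = 0.0553 m, L = 0.2139 m, θ = 93.3°: √(L² − r² sin²θ) = 0.20665 m.
v = −0.0553·157·0.99834·[1 + 0.0553·-0.05756/0.20665] = -8.5328 m/s.
|v| = 8.5328 m/s.

8.53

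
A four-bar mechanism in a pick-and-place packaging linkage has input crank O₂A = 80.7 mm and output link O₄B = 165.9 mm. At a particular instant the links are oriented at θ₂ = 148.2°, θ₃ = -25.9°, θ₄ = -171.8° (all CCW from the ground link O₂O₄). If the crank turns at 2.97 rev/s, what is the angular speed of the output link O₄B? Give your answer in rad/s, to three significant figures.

1.66

ω₂ = 18.66 rad/s (from 2.97 rev/s).
Differentiating the loop-closure r₂e^{iθ₂}+r₃e^{iθ₃}=r₁+r₄e^{iθ₄} gives r₂ω₂e^{iθ₂}+r₃ω₃e^{iθ₃}=r₄ω₄e^{iθ₄}.
Eliminating the other unknown: ω₄ = r₂ω₂ sin(θ₂−θ₃) / [r₄ sin(θ₄−θ₃)].
Numerator sine = +0.10279; denominator sine = -0.56064.
Result = 0.0807·18.66·(+0.10279) / (0.1659·(-0.56064)) = -1.6643 rad/s; magnitude 1.6643 rad/s.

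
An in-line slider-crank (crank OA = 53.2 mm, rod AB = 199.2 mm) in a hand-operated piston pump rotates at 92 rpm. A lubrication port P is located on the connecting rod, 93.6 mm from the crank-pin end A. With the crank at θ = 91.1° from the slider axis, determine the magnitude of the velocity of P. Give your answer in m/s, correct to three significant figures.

ω = 9.634 rad/s.  Crank-pin speed |V_A| = rω = 0.51254 m/s, perpendicular to OA.
Rod angle: sinφ = −(r/L) sinθ ⇒ φ = -15.487°; ω_rod = −rω cosθ/√(L²−r²sin²θ) = +0.051256 rad/s.
V_P = V_A + ω_rod × AP, with AP = 0.0936 m along the rod.
Components: V_Px = −rω sinθ − a·ω_rod·sinφ = -0.51116 m/s;  V_Py = rω cosθ + a·ω_rod·cosφ = -0.0052161 m/s.
|V_P| = √(V_Px² + V_Py²) = 0.51119 m/s.

0.511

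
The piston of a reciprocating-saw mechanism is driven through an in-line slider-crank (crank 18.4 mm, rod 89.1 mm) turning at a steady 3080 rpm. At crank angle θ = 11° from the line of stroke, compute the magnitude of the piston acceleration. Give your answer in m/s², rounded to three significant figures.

2250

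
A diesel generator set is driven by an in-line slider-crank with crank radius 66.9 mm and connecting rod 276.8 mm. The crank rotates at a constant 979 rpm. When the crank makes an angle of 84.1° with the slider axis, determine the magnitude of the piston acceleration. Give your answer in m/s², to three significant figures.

ω = 2π·979/60 = 102.5 rad/s
x(θ) = r cosθ + √(L² − r² sin²θ); with ω constant, a = ω²·d²x/dθ².
d²x/dθ² = −r cosθ − r²(cos2θ)/√u − r⁴ sin²2θ/(4u^{3/2}),  u = L² − r² sin²θ = 0.0721899 m².
Substituting r = 0.0669 m, L = 0.2768 m, θ = 84.1°: d²x/dθ² = +0.009418 m.
a = ω²·d²x/dθ² = (102.5)²·(+0.009418) = +98.988 m/s²;  |a| = 98.988 m/s².

99.0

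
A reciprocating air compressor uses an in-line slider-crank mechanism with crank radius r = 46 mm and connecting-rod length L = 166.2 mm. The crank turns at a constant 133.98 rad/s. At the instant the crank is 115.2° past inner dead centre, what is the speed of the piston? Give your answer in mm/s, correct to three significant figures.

4900

ω = 134 rad/s
For an in-line slider-crank, x = r cosθ + √(L² − r² sin²θ), so v = −rω sinθ·[1 + r cosθ/√(L² − r² sin²θ)].
With r = 0.046 m, L = 0.1662 m, θ = 115.2°: √(L² − r² sin²θ) = 0.1609 m.
v = −0.046·134·0.90483·[1 + 0.046·-0.42578/0.1609] = -4.8977 m/s.
|v| = 4.8977 m/s = 4897.7 mm/s.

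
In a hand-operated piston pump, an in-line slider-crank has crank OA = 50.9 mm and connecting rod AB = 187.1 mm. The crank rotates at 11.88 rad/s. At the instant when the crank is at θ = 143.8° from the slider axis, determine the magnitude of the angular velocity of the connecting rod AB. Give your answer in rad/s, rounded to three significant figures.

2.64

ω = 11.88 rad/s
The rod makes angle φ with the slider axis where L sinφ = r sinθ; differentiating, L cosφ·φ̇ = r ω cosθ.
L cosφ = √(L² − r² sin²θ) = 0.18467 m.
|ω_rod| = r ω |cosθ| / √(L² − r² sin²θ) = 0.0509·11.88·0.80696/0.18467 = 2.6424 rad/s.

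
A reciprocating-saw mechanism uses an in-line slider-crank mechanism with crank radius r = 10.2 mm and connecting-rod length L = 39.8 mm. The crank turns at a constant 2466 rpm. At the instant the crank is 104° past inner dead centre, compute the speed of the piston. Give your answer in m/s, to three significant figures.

2.39

ω = 2π·2466/60 = 258.2 rad/s
For an in-line slider-crank, x = r cosθ + √(L² − r² sin²θ), so v = −rω sinθ·[1 + r cosθ/√(L² − r² sin²θ)].
With r = 0.0102 m, L = 0.0398 m, θ = 104°: √(L² − r² sin²θ) = 0.03855 m.
v = −0.0102·258.2·0.97030·[1 + 0.0102·-0.24192/0.03855] = -2.3922 m/s.
|v| = 2.3922 m/s.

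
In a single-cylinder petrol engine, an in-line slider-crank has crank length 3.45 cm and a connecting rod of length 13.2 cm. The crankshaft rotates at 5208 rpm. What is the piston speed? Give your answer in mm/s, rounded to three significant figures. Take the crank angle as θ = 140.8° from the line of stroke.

9450

ω = 2π·5208/60 = 545.4 rad/s
For an in-line slider-crank, x = r cosθ + √(L² − r² sin²θ), so v = −rω sinθ·[1 + r cosθ/√(L² − r² sin²θ)].
With r = 0.0345 m, L = 0.132 m, θ = 140.8°: √(L² − r² sin²θ) = 0.13019 m.
v = −0.0345·545.4·0.63203·[1 + 0.0345·-0.77494/0.13019] = -9.4498 m/s.
|v| = 9.4498 m/s = 9449.8 mm/s.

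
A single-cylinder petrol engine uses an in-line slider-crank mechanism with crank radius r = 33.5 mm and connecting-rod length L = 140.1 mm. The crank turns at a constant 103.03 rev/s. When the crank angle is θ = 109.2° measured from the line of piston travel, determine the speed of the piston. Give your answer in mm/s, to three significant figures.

18800

ω = 2π·103 = 647.4 rad/s
For an in-line slider-crank, x = r cosθ + √(L² − r² sin²θ), so v = −rω sinθ·[1 + r cosθ/√(L² − r² sin²θ)].
With r = 0.0335 m, L = 0.1401 m, θ = 109.2°: √(L² − r² sin²θ) = 0.13648 m.
v = −0.0335·647.4·0.94438·[1 + 0.0335·-0.32887/0.13648] = -18.827 m/s.
|v| = 18.827 m/s = 18827 mm/s.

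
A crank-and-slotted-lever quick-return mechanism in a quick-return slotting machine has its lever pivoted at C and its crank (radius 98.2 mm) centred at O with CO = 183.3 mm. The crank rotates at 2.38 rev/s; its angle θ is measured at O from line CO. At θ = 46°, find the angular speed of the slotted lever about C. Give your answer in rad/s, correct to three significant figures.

4.85

ω = 14.95 rad/s (from 2.38 rev/s).
Crank pin A relative to C: A = (d + r cosθ, r sinθ); lever angle φ = atan2(r sinθ, d + r cosθ).
Differentiating tanφ: φ̇ = rω(d cosθ + r)/(d² + r² + 2dr cosθ).
d² + r² + 2dr cosθ = |CA|² = 0.0682499 m²;  d cosθ + r = +0.22553 m.
|ω_lever| = |0.0982·14.95·+0.22553| / 0.0682499 = 4.8526 rad/s.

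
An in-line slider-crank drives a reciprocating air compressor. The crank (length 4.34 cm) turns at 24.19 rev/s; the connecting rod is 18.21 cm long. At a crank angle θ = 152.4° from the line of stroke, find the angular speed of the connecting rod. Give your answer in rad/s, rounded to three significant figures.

ω = 152 rad/s (converted from 24.19 rev/s).
The rod makes angle φ with the slider axis where L sinφ = r sinθ; differentiating, L cosφ·φ̇ = r ω cosθ.
L cosφ = √(L² − r² sin²θ) = 0.18099 m.
|ω_rod| = r ω |cosθ| / √(L² − r² sin²θ) = 0.0434·152·0.88620/0.18099 = 32.299 rad/s.

32.3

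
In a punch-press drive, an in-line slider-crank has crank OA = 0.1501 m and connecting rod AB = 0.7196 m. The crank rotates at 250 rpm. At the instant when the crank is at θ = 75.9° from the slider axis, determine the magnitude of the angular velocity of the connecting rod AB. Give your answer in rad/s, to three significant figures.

ω = 26.18 rad/s (converted from 250 rpm).
The rod makes angle φ with the slider axis where L sinφ = r sinθ; differentiating, L cosφ·φ̇ = r ω cosθ.
L cosφ = √(L² − r² sin²θ) = 0.70472 m.
|ω_rod| = r ω |cosθ| / √(L² − r² sin²θ) = 0.1501·26.18·0.24362/0.70472 = 1.3584 rad/s.

1.36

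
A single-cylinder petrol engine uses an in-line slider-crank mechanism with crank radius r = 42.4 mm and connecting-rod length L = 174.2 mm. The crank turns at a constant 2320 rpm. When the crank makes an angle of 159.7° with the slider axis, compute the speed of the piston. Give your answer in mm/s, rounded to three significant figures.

ω = 2π·2320/60 = 242.9 rad/s
For an in-line slider-crank, x = r cosθ + √(L² − r² sin²θ), so v = −rω sinθ·[1 + r cosθ/√(L² − r² sin²θ)].
With r = 0.0424 m, L = 0.1742 m, θ = 159.7°: √(L² − r² sin²θ) = 0.17358 m.
v = −0.0424·242.9·0.34694·[1 + 0.0424·-0.93789/0.17358] = -2.7551 m/s.
|v| = 2.7551 m/s = 2755.1 mm/s.

2760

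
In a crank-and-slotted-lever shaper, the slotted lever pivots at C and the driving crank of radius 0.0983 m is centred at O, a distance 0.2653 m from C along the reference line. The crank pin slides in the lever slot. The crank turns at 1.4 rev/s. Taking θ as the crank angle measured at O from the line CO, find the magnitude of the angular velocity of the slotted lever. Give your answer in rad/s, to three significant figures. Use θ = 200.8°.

4.14

ω = 8.796 rad/s (from 1.4 rev/s).
Crank pin A relative to C: A = (d + r cosθ, r sinθ); lever angle φ = atan2(r sinθ, d + r cosθ).
Differentiating tanφ: φ̇ = rω(d cosθ + r)/(d² + r² + 2dr cosθ).
d² + r² + 2dr cosθ = |CA|² = 0.0312884 m²;  d cosθ + r = -0.14971 m.
|ω_lever| = |0.0983·8.796·-0.14971| / 0.0312884 = 4.1374 rad/s.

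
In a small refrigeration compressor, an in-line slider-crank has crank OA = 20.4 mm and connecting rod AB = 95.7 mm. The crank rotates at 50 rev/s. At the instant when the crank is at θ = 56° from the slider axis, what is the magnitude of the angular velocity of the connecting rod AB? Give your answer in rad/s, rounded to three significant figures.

38.0

ω = 314.2 rad/s (converted from 50 rev/s).
The rod makes angle φ with the slider axis where L sinφ = r sinθ; differentiating, L cosφ·φ̇ = r ω cosθ.
L cosφ = √(L² − r² sin²θ) = 0.094194 m.
|ω_rod| = r ω |cosθ| / √(L² − r² sin²θ) = 0.0204·314.2·0.55919/0.094194 = 38.047 rad/s.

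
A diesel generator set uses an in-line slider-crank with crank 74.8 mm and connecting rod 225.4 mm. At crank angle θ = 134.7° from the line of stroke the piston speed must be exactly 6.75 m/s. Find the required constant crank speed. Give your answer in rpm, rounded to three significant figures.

1600

For an in-line slider-crank, |v_piston| = rω|sinθ|·[1 + r cosθ/√(L² − r² sin²θ)].
With r = 0.0748 m, L = 0.2254 m, θ = 134.7°: the bracketed kinematic factor |dx/dθ| = 0.040397 m.
ω = v/|dx/dθ| = 6.75/0.040397 = 167.09 rad/s.
N = 60ω/(2π) = 1595.6 rpm.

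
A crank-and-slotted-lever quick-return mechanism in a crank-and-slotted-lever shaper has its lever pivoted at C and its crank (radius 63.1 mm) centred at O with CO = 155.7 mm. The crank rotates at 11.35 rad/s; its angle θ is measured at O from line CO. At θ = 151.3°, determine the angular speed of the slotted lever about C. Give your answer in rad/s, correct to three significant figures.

4.79

ω = 11.35 rad/s
Crank pin A relative to C: A = (d + r cosθ, r sinθ); lever angle φ = atan2(r sinθ, d + r cosθ).
Differentiating tanφ: φ̇ = rω(d cosθ + r)/(d² + r² + 2dr cosθ).
d² + r² + 2dr cosθ = |CA|² = 0.0109888 m²;  d cosθ + r = -0.073472 m.
|ω_lever| = |0.0631·11.35·-0.073472| / 0.0109888 = 4.7885 rad/s.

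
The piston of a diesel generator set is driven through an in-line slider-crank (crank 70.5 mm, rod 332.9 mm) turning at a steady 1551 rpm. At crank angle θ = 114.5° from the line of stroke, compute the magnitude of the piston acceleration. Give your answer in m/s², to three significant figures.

1030

ω = 2π·1551/60 = 162.4 rad/s
x(θ) = r cosθ + √(L² − r² sin²θ); with ω constant, a = ω²·d²x/dθ².
d²x/dθ² = −r cosθ − r²(cos2θ)/√u − r⁴ sin²2θ/(4u^{3/2}),  u = L² − r² sin²θ = 0.106707 m².
Substituting r = 0.0705 m, L = 0.3329 m, θ = 114.5°: d²x/dθ² = +0.039117 m.
a = ω²·d²x/dθ² = (162.4)²·(+0.039117) = +1031.9 m/s²;  |a| = 1031.9 m/s².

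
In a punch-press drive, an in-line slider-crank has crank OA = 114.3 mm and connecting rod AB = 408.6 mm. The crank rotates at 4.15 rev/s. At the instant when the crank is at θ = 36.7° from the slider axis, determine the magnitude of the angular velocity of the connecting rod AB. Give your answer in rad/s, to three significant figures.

5.93

ω = 26.08 rad/s (converted from 4.15 rev/s).
The rod makes angle φ with the slider axis where L sinφ = r sinθ; differentiating, L cosφ·φ̇ = r ω cosθ.
L cosφ = √(L² − r² sin²θ) = 0.40285 m.
|ω_rod| = r ω |cosθ| / √(L² − r² sin²θ) = 0.1143·26.08·0.80178/0.40285 = 5.9318 rad/s.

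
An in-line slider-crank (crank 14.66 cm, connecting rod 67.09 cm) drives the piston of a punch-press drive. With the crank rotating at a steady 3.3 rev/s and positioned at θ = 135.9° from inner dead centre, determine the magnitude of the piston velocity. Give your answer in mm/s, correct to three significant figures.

ω = 2π·3.3 = 20.73 rad/s
For an in-line slider-crank, x = r cosθ + √(L² − r² sin²θ), so v = −rω sinθ·[1 + r cosθ/√(L² − r² sin²θ)].
With r = 0.1466 m, L = 0.6709 m, θ = 135.9°: √(L² − r² sin²θ) = 0.6631 m.
v = −0.1466·20.73·0.69591·[1 + 0.1466·-0.71813/0.6631] = -1.7795 m/s.
|v| = 1.7795 m/s = 1779.5 mm/s.

1780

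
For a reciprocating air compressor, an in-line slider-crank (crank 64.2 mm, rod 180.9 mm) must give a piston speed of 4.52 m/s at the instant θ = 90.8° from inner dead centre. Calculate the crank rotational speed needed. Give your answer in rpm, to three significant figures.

676

For an in-line slider-crank, |v_piston| = rω|sinθ|·[1 + r cosθ/√(L² − r² sin²θ)].
With r = 0.0642 m, L = 0.1809 m, θ = 90.8°: the bracketed kinematic factor |dx/dθ| = 0.063854 m.
ω = v/|dx/dθ| = 4.52/0.063854 = 70.787 rad/s.
N = 60ω/(2π) = 675.97 rpm.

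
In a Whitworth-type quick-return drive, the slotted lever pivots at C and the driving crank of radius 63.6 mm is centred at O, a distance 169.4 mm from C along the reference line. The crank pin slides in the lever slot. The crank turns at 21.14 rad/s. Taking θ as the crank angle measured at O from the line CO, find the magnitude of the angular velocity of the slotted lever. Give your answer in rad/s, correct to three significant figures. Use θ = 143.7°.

ω = 21.14 rad/s
Crank pin A relative to C: A = (d + r cosθ, r sinθ); lever angle φ = atan2(r sinθ, d + r cosθ).
Differentiating tanφ: φ̇ = rω(d cosθ + r)/(d² + r² + 2dr cosθ).
d² + r² + 2dr cosθ = |CA|² = 0.0153754 m²;  d cosθ + r = -0.072924 m.
|ω_lever| = |0.0636·21.14·-0.072924| / 0.0153754 = 6.3769 rad/s.

6.38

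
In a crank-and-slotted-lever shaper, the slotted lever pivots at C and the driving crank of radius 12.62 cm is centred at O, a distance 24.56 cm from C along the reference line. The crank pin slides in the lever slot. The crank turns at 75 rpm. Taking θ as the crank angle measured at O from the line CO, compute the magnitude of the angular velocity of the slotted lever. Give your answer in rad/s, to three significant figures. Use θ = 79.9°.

ω = 7.854 rad/s (from 75 rpm).
Crank pin A relative to C: A = (d + r cosθ, r sinθ); lever angle φ = atan2(r sinθ, d + r cosθ).
Differentiating tanφ: φ̇ = rω(d cosθ + r)/(d² + r² + 2dr cosθ).
d² + r² + 2dr cosθ = |CA|² = 0.0871167 m²;  d cosθ + r = +0.16927 m.
|ω_lever| = |0.1262·7.854·+0.16927| / 0.0871167 = 1.9259 rad/s.

1.93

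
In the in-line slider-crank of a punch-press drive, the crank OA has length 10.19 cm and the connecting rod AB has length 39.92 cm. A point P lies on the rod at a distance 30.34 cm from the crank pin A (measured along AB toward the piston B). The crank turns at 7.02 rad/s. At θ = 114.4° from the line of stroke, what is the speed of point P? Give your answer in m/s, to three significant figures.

ω = 7.02 rad/s.  Crank-pin speed |V_A| = rω = 0.71534 m/s, perpendicular to OA.
Rod angle: sinφ = −(r/L) sinθ ⇒ φ = -13.442°; ω_rod = −rω cosθ/√(L²−r²sin²θ) = +0.7611 rad/s.
V_P = V_A + ω_rod × AP, with AP = 0.3034 m along the rod.
Components: V_Px = −rω sinθ − a·ω_rod·sinφ = -0.59777 m/s;  V_Py = rω cosθ + a·ω_rod·cosφ = -0.070916 m/s.
|V_P| = √(V_Px² + V_Py²) = 0.60196 m/s.

0.602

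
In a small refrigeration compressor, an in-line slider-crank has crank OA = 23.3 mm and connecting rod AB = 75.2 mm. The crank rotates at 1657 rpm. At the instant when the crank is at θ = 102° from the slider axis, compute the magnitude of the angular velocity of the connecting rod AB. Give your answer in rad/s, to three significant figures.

11.7

ω = 173.5 rad/s (converted from 1657 rpm).
The rod makes angle φ with the slider axis where L sinφ = r sinθ; differentiating, L cosφ·φ̇ = r ω cosθ.
L cosφ = √(L² − r² sin²θ) = 0.071663 m.
|ω_rod| = r ω |cosθ| / √(L² − r² sin²θ) = 0.0233·173.5·0.20791/0.071663 = 11.73 rad/s.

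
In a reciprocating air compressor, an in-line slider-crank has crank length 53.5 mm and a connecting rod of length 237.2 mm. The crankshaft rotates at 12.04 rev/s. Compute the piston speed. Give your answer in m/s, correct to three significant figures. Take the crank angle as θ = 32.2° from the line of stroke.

ω = 2π·12 = 75.65 rad/s
For an in-line slider-crank, x = r cosθ + √(L² − r² sin²θ), so v = −rω sinθ·[1 + r cosθ/√(L² − r² sin²θ)].
With r = 0.0535 m, L = 0.2372 m, θ = 32.2°: √(L² − r² sin²θ) = 0.23548 m.
v = −0.0535·75.65·0.53288·[1 + 0.0535·0.84619/0.23548] = -2.5713 m/s.
|v| = 2.5713 m/s.

2.57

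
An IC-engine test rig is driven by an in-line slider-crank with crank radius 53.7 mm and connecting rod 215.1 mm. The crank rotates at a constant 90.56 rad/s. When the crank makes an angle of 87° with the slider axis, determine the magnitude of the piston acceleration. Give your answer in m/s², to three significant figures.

ω = 90.56 rad/s
x(θ) = r cosθ + √(L² − r² sin²θ); with ω constant, a = ω²·d²x/dθ².
d²x/dθ² = −r cosθ − r²(cos2θ)/√u − r⁴ sin²2θ/(4u^{3/2}),  u = L² − r² sin²θ = 0.0433922 m².
Substituting r = 0.0537 m, L = 0.2151 m, θ = 87°: d²x/dθ² = +0.010955 m.
a = ω²·d²x/dθ² = (90.56)²·(+0.010955) = +89.84 m/s²;  |a| = 89.84 m/s².

89.8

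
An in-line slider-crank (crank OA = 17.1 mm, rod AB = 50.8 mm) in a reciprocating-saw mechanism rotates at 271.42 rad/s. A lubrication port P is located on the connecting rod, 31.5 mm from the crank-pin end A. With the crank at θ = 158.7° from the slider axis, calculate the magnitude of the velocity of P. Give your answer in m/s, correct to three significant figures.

2.13

ω = 271.4 rad/s.  Crank-pin speed |V_A| = rω = 4.6413 m/s, perpendicular to OA.
Rod angle: sinφ = −(r/L) sinθ ⇒ φ = -7.023°; ω_rod = −rω cosθ/√(L²−r²sin²θ) = +85.766 rad/s.
V_P = V_A + ω_rod × AP, with AP = 0.0315 m along the rod.
Components: V_Px = −rω sinθ − a·ω_rod·sinφ = -1.3556 m/s;  V_Py = rω cosθ + a·ω_rod·cosφ = -1.6429 m/s.
|V_P| = √(V_Px² + V_Py²) = 2.13 m/s.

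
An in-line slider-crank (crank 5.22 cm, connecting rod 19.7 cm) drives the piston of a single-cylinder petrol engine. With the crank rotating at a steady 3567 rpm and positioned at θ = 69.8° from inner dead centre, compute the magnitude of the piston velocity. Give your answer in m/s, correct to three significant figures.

20.0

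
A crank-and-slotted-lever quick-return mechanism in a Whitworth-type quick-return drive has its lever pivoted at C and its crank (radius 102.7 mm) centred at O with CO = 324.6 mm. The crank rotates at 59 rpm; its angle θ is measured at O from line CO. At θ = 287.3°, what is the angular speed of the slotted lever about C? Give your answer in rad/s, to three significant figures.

0.931

ω = 6.178 rad/s (from 59 rpm).
Crank pin A relative to C: A = (d + r cosθ, r sinθ); lever angle φ = atan2(r sinθ, d + r cosθ).
Differentiating tanφ: φ̇ = rω(d cosθ + r)/(d² + r² + 2dr cosθ).
d² + r² + 2dr cosθ = |CA|² = 0.135739 m²;  d cosθ + r = +0.19923 m.
|ω_lever| = |0.1027·6.178·+0.19923| / 0.135739 = 0.93131 rad/s.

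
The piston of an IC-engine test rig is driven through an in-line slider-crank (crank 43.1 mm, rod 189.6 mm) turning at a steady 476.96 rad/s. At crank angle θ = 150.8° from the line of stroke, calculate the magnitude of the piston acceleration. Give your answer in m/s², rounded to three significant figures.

7360

ω = 477 rad/s
x(θ) = r cosθ + √(L² − r² sin²θ); with ω constant, a = ω²·d²x/dθ².
d²x/dθ² = −r cosθ − r²(cos2θ)/√u − r⁴ sin²2θ/(4u^{3/2}),  u = L² − r² sin²θ = 0.035506 m².
Substituting r = 0.0431 m, L = 0.1896 m, θ = 150.8°: d²x/dθ² = +0.032364 m.
a = ω²·d²x/dθ² = (477)²·(+0.032364) = +7362.5 m/s²;  |a| = 7362.5 m/s².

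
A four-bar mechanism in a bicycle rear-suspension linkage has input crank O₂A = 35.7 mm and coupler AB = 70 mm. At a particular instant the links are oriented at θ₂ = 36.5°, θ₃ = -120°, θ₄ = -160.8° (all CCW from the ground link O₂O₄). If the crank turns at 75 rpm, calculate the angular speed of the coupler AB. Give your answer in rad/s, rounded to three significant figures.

1.82

ω₂ = 7.854 rad/s (from 75 rpm).
Differentiating the loop-closure r₂e^{iθ₂}+r₃e^{iθ₃}=r₁+r₄e^{iθ₄} gives r₂ω₂e^{iθ₂}+r₃ω₃e^{iθ₃}=r₄ω₄e^{iθ₄}.
Eliminating the other unknown: ω₃ = r₂ω₂ sin(θ₄−θ₂) / [r₃ sin(θ₃−θ₄)].
Numerator sine = +0.29737; denominator sine = +0.65342.
Result = 0.0357·7.854·(+0.29737) / (0.07·(+0.65342)) = +1.8229 rad/s; magnitude 1.8229 rad/s.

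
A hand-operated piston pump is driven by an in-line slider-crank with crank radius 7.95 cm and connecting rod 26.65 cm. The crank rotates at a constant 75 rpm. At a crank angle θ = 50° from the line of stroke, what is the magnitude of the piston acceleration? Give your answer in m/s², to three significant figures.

2.93

ω = 2π·75/60 = 7.854 rad/s
x(θ) = r cosθ + √(L² − r² sin²θ); with ω constant, a = ω²·d²x/dθ².
d²x/dθ² = −r cosθ − r²(cos2θ)/√u − r⁴ sin²2θ/(4u^{3/2}),  u = L² − r² sin²θ = 0.0673134 m².
Substituting r = 0.0795 m, L = 0.2665 m, θ = 50°: d²x/dθ² = -0.047426 m.
a = ω²·d²x/dθ² = (7.854)²·(-0.047426) = -2.9255 m/s²;  |a| = 2.9255 m/s².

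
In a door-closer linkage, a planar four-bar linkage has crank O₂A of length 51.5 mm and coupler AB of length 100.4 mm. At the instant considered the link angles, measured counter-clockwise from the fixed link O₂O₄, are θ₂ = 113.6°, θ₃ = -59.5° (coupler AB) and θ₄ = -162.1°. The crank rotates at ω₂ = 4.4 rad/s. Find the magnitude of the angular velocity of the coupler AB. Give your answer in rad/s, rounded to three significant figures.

2.30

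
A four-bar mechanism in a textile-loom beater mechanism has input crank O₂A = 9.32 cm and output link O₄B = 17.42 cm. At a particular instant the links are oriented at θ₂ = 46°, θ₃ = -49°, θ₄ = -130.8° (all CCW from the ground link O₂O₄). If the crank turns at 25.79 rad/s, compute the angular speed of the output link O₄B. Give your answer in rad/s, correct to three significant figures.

ω₂ = 25.79 rad/s
Differentiating the loop-closure r₂e^{iθ₂}+r₃e^{iθ₃}=r₁+r₄e^{iθ₄} gives r₂ω₂e^{iθ₂}+r₃ω₃e^{iθ₃}=r₄ω₄e^{iθ₄}.
Eliminating the other unknown: ω₄ = r₂ω₂ sin(θ₂−θ₃) / [r₄ sin(θ₄−θ₃)].
Numerator sine = +0.99619; denominator sine = -0.98978.
Result = 0.0932·25.79·(+0.99619) / (0.1742·(-0.98978)) = -13.888 rad/s; magnitude 13.888 rad/s.

13.9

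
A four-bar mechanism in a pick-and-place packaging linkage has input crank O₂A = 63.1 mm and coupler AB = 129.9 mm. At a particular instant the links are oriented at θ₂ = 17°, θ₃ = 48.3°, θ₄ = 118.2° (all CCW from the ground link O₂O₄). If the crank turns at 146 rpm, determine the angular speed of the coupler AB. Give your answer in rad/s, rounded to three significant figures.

7.76

ω₂ = 15.29 rad/s (from 146 rpm).
Differentiating the loop-closure r₂e^{iθ₂}+r₃e^{iθ₃}=r₁+r₄e^{iθ₄} gives r₂ω₂e^{iθ₂}+r₃ω₃e^{iθ₃}=r₄ω₄e^{iθ₄}.
Eliminating the other unknown: ω₃ = r₂ω₂ sin(θ₄−θ₂) / [r₃ sin(θ₃−θ₄)].
Numerator sine = +0.98096; denominator sine = -0.93909.
Result = 0.0631·15.29·(+0.98096) / (0.1299·(-0.93909)) = -7.7579 rad/s; magnitude 7.7579 rad/s.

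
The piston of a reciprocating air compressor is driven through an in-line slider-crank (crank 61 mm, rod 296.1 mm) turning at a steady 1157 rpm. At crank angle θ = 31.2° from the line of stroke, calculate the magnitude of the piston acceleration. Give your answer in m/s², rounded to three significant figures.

ω = 2π·1157/60 = 121.2 rad/s
x(θ) = r cosθ + √(L² − r² sin²θ); with ω constant, a = ω²·d²x/dθ².
d²x/dθ² = −r cosθ − r²(cos2θ)/√u − r⁴ sin²2θ/(4u^{3/2}),  u = L² − r² sin²θ = 0.0866767 m².
Substituting r = 0.061 m, L = 0.2961 m, θ = 31.2°: d²x/dθ² = -0.058139 m.
a = ω²·d²x/dθ² = (121.2)²·(-0.058139) = -853.48 m/s²;  |a| = 853.48 m/s².

853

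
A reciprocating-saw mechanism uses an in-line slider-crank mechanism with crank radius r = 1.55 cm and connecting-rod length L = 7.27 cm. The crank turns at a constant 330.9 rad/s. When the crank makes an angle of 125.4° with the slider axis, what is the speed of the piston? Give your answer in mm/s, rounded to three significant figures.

ω = 330.9 rad/s
For an in-line slider-crank, x = r cosθ + √(L² − r² sin²θ), so v = −rω sinθ·[1 + r cosθ/√(L² − r² sin²θ)].
With r = 0.0155 m, L = 0.0727 m, θ = 125.4°: √(L² − r² sin²θ) = 0.071594 m.
v = −0.0155·330.9·0.81513·[1 + 0.0155·-0.57928/0.071594] = -3.6564 m/s.
|v| = 3.6564 m/s = 3656.4 mm/s.

3660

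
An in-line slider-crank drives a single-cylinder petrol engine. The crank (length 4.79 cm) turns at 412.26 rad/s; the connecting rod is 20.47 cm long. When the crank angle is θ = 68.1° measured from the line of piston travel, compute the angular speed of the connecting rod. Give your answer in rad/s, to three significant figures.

36.9

ω = 412.3 rad/s
The rod makes angle φ with the slider axis where L sinφ = r sinθ; differentiating, L cosφ·φ̇ = r ω cosθ.
L cosφ = √(L² − r² sin²θ) = 0.19982 m.
|ω_rod| = r ω |cosθ| / √(L² − r² sin²θ) = 0.0479·412.3·0.37299/0.19982 = 36.861 rad/s.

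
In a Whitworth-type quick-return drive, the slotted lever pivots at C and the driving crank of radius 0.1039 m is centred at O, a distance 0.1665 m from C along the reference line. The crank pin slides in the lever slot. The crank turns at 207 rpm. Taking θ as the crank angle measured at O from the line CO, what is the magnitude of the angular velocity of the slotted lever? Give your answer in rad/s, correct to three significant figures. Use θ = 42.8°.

7.97

ω = 21.68 rad/s (from 207 rpm).
Crank pin A relative to C: A = (d + r cosθ, r sinθ); lever angle φ = atan2(r sinθ, d + r cosθ).
Differentiating tanφ: φ̇ = rω(d cosθ + r)/(d² + r² + 2dr cosθ).
d² + r² + 2dr cosθ = |CA|² = 0.0639036 m²;  d cosθ + r = +0.22607 m.
|ω_lever| = |0.1039·21.68·+0.22607| / 0.0639036 = 7.9675 rad/s.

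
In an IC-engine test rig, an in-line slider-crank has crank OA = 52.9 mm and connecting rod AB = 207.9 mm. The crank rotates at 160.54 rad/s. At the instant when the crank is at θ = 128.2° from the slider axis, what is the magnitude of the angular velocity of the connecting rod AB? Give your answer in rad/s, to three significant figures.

25.8

ω = 160.5 rad/s
The rod makes angle φ with the slider axis where L sinφ = r sinθ; differentiating, L cosφ·φ̇ = r ω cosθ.
L cosφ = √(L² − r² sin²θ) = 0.2037 m.
|ω_rod| = r ω |cosθ| / √(L² − r² sin²θ) = 0.0529·160.5·0.61841/0.2037 = 25.782 rad/s.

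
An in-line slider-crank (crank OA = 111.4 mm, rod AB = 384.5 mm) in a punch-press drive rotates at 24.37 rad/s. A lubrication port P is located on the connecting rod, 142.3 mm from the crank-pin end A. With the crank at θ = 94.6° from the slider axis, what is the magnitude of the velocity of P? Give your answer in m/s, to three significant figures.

2.69

ω = 24.37 rad/s.  Crank-pin speed |V_A| = rω = 2.7148 m/s, perpendicular to OA.
Rod angle: sinφ = −(r/L) sinθ ⇒ φ = -16.786°; ω_rod = −rω cosθ/√(L²−r²sin²θ) = +0.59146 rad/s.
V_P = V_A + ω_rod × AP, with AP = 0.1423 m along the rod.
Components: V_Px = −rω sinθ − a·ω_rod·sinφ = -2.6818 m/s;  V_Py = rω cosθ + a·ω_rod·cosφ = -0.13715 m/s.
|V_P| = √(V_Px² + V_Py²) = 2.6853 m/s.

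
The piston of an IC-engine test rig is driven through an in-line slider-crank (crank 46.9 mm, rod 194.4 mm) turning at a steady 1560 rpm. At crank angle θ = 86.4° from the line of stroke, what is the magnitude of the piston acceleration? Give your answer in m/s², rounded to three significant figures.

230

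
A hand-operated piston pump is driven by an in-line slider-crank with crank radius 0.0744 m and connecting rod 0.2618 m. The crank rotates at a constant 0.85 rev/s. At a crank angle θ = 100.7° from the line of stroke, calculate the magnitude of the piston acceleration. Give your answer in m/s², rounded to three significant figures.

0.977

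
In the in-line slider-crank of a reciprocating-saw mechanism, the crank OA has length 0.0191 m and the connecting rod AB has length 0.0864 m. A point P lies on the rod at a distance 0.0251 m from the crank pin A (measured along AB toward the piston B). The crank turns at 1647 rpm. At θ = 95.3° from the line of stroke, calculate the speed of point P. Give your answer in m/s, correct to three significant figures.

ω = 172.5 rad/s.  Crank-pin speed |V_A| = rω = 3.2942 m/s, perpendicular to OA.
Rod angle: sinφ = −(r/L) sinθ ⇒ φ = -12.716°; ω_rod = −rω cosθ/√(L²−r²sin²θ) = +3.6104 rad/s.
V_P = V_A + ω_rod × AP, with AP = 0.0251 m along the rod.
Components: V_Px = −rω sinθ − a·ω_rod·sinφ = -3.2602 m/s;  V_Py = rω cosθ + a·ω_rod·cosφ = -0.21589 m/s.
|V_P| = √(V_Px² + V_Py²) = 3.2674 m/s.

3.27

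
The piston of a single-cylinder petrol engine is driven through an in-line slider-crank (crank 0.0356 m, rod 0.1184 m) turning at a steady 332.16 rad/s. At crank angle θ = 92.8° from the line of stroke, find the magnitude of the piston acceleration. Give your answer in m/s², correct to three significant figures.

ω = 332.2 rad/s
x(θ) = r cosθ + √(L² − r² sin²θ); with ω constant, a = ω²·d²x/dθ².
d²x/dθ² = −r cosθ − r²(cos2θ)/√u − r⁴ sin²2θ/(4u^{3/2}),  u = L² − r² sin²θ = 0.0127542 m².
Substituting r = 0.0356 m, L = 0.1184 m, θ = 92.8°: d²x/dθ² = +0.012905 m.
a = ω²·d²x/dθ² = (332.2)²·(+0.012905) = +1423.8 m/s²;  |a| = 1423.8 m/s².

1420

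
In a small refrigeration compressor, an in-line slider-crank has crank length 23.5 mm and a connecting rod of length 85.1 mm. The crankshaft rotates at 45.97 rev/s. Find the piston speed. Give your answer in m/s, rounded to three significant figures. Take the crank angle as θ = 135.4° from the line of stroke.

3.81

ω = 2π·46 = 288.8 rad/s
For an in-line slider-crank, x = r cosθ + √(L² − r² sin²θ), so v = −rω sinθ·[1 + r cosθ/√(L² − r² sin²θ)].
With r = 0.0235 m, L = 0.0851 m, θ = 135.4°: √(L² − r² sin²θ) = 0.083485 m.
v = −0.0235·288.8·0.70215·[1 + 0.0235·-0.71203/0.083485] = -3.8108 m/s.
|v| = 3.8108 m/s.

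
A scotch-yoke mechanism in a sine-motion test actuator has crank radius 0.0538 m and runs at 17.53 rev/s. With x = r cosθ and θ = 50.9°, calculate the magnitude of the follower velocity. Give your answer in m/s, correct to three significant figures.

ω = 110.1 rad/s (from 17.53 rev/s).
x = r cosθ ⇒ ẋ = −rω sinθ.
|v| = rω|sinθ| = 0.0538·110.1·|sin 50.9°| = 4.5987 m/s.

4.60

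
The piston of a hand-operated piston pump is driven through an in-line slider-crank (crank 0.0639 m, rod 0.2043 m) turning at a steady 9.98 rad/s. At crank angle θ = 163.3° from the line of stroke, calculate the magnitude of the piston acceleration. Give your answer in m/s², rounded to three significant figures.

4.41

ω = 9.98 rad/s
x(θ) = r cosθ + √(L² − r² sin²θ); with ω constant, a = ω²·d²x/dθ².
d²x/dθ² = −r cosθ − r²(cos2θ)/√u − r⁴ sin²2θ/(4u^{3/2}),  u = L² − r² sin²θ = 0.0414013 m².
Substituting r = 0.0639 m, L = 0.2043 m, θ = 163.3°: d²x/dθ² = +0.044302 m.
a = ω²·d²x/dθ² = (9.98)²·(+0.044302) = +4.4125 m/s²;  |a| = 4.4125 m/s².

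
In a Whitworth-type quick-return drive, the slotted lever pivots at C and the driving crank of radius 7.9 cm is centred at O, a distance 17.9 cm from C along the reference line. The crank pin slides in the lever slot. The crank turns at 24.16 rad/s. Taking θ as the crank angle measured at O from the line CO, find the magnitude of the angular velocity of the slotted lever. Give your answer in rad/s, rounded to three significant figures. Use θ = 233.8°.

ω = 24.16 rad/s
Crank pin A relative to C: A = (d + r cosθ, r sinθ); lever angle φ = atan2(r sinθ, d + r cosθ).
Differentiating tanφ: φ̇ = rω(d cosθ + r)/(d² + r² + 2dr cosθ).
d² + r² + 2dr cosθ = |CA|² = 0.0215785 m²;  d cosθ + r = -0.026718 m.
|ω_lever| = |0.079·24.16·-0.026718| / 0.0215785 = 2.3633 rad/s.

2.36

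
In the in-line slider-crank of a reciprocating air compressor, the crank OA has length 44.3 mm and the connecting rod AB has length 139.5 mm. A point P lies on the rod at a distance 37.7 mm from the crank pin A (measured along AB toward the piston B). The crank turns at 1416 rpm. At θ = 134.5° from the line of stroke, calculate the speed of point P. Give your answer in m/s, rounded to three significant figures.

ω = 148.3 rad/s.  Crank-pin speed |V_A| = rω = 6.5689 m/s, perpendicular to OA.
Rod angle: sinφ = −(r/L) sinθ ⇒ φ = -13.091°; ω_rod = −rω cosθ/√(L²−r²sin²θ) = +33.886 rad/s.
V_P = V_A + ω_rod × AP, with AP = 0.0377 m along the rod.
Components: V_Px = −rω sinθ − a·ω_rod·sinφ = -4.3959 m/s;  V_Py = rω cosθ + a·ω_rod·cosφ = -3.3599 m/s.
|V_P| = √(V_Px² + V_Py²) = 5.5329 m/s.

5.53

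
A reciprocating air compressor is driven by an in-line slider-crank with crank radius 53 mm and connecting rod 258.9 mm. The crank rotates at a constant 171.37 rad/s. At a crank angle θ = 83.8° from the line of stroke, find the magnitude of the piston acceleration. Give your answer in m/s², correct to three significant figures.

150

ω = 171.4 rad/s
x(θ) = r cosθ + √(L² − r² sin²θ); with ω constant, a = ω²·d²x/dθ².
d²x/dθ² = −r cosθ − r²(cos2θ)/√u − r⁴ sin²2θ/(4u^{3/2}),  u = L² − r² sin²θ = 0.064253 m².
Substituting r = 0.053 m, L = 0.2589 m, θ = 83.8°: d²x/dθ² = +0.0050936 m.
a = ω²·d²x/dθ² = (171.4)²·(+0.0050936) = +149.59 m/s²;  |a| = 149.59 m/s².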